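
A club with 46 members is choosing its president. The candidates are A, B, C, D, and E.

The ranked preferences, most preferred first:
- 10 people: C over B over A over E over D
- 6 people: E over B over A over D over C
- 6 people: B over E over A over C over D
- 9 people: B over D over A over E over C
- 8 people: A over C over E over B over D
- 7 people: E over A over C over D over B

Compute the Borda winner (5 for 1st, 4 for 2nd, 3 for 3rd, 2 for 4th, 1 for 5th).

A: 10×3 + 6×3 + 6×3 + 9×3 + 8×5 + 7×4 = 161
B: 10×4 + 6×4 + 6×5 + 9×5 + 8×2 + 7×1 = 162
C: 10×5 + 6×1 + 6×2 + 9×1 + 8×4 + 7×3 = 130
D: 10×1 + 6×2 + 6×1 + 9×4 + 8×1 + 7×2 = 86
E: 10×2 + 6×5 + 6×4 + 9×2 + 8×3 + 7×5 = 151

B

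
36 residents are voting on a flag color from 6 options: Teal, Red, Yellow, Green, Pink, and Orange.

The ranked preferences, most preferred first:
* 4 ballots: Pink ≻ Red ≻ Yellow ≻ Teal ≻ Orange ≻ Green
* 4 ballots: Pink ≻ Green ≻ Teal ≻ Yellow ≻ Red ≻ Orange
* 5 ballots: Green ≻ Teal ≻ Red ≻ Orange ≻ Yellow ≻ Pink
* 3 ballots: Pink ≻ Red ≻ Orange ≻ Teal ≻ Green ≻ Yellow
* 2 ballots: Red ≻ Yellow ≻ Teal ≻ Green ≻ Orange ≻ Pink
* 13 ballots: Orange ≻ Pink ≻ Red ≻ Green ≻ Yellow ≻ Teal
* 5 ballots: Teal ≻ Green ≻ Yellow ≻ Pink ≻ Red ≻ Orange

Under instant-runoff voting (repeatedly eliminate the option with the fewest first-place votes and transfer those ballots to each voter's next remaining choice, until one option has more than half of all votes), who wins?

Round 1: Teal 5, Red 2, Yellow 0, Green 5, Pink 11, Orange 13. Yellow eliminated.
Round 2: Teal 5, Red 2, Green 5, Pink 11, Orange 13. Red eliminated.
Round 3: Teal 7, Green 5, Pink 11, Orange 13. Green eliminated.
Round 4: Teal 12, Pink 11, Orange 13. Pink eliminated.
Round 5: Teal 20, Orange 16. Teal has a majority (≥19).

Teal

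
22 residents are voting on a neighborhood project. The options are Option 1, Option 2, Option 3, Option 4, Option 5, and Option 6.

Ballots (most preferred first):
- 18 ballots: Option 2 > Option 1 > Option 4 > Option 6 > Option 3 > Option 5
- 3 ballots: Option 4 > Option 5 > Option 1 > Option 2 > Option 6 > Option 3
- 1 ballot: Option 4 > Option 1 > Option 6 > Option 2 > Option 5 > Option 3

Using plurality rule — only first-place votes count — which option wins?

Option 2

First-place votes: Option 1 0, Option 2 18, Option 3 0, Option 4 4, Option 5 0, Option 6 0.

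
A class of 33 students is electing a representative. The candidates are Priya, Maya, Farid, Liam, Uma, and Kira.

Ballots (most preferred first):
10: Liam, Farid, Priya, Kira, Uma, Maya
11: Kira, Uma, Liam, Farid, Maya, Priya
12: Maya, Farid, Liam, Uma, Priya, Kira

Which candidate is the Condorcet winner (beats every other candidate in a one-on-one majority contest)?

Liam

Liam vs Priya: 33–0
Liam vs Maya: 21–12
Liam vs Farid: 21–12
Liam vs Uma: 22–11
Liam vs Kira: 22–11
Liam beats every other candidate.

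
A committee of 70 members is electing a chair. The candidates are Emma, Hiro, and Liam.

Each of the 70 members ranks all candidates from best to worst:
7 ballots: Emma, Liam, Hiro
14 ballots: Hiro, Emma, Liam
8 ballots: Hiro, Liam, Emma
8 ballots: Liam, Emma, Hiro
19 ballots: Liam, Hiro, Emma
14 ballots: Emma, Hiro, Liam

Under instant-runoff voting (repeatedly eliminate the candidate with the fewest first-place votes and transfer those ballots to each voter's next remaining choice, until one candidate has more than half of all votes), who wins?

Round 1: Emma 21, Hiro 22, Liam 27. Emma eliminated.
Round 2: Hiro 36, Liam 34. Hiro has a majority (≥36).

Hiro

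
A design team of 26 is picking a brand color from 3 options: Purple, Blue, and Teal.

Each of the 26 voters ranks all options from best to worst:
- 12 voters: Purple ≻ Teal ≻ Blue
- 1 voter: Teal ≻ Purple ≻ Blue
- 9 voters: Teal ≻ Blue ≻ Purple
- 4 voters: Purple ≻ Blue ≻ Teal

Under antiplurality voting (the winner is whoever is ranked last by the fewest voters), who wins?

Teal

Last-place votes: Purple 9, Blue 13, Teal 4.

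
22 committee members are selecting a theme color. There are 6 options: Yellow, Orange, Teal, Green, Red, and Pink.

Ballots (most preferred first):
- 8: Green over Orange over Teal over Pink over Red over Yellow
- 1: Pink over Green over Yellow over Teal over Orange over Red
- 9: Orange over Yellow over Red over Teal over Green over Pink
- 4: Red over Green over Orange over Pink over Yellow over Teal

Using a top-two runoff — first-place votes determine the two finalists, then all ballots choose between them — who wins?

Green

Round 1 first-place votes: Yellow 0, Orange 9, Teal 0, Green 8, Red 4, Pink 1. Orange and Green advance.
Runoff: Orange is ranked above Green on 9 ballots, Green above Orange on 13.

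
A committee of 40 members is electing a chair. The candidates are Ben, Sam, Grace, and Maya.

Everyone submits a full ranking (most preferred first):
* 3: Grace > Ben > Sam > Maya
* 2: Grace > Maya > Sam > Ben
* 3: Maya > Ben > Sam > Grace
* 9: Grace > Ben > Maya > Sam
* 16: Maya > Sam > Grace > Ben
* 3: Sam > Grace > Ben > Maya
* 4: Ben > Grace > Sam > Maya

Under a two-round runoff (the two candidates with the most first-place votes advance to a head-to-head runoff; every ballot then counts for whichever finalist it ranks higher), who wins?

Grace

Round 1 first-place votes: Ben 4, Sam 3, Grace 14, Maya 19. Maya and Grace advance.
Runoff: Maya is ranked above Grace on 19 ballots, Grace above Maya on 21.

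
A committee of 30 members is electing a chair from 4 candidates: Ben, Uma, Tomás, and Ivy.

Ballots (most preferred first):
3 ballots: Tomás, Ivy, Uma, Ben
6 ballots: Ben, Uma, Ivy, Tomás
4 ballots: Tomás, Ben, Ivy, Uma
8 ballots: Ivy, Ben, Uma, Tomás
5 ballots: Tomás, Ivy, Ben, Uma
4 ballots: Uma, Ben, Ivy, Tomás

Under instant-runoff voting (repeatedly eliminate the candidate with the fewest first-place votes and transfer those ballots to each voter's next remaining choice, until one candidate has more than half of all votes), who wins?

Ben

Round 1: Ben 6, Uma 4, Tomás 12, Ivy 8. Uma eliminated.
Round 2: Ben 10, Tomás 12, Ivy 8. Ivy eliminated.
Round 3: Ben 18, Tomás 12. Ben has a majority (≥16).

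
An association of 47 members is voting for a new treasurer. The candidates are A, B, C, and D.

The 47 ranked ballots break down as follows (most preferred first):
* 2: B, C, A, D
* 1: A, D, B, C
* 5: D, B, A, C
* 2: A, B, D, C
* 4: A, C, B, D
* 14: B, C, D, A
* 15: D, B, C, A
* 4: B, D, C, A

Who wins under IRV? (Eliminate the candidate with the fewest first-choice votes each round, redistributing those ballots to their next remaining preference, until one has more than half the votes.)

B

Round 1: A 7, B 20, C 0, D 20. C eliminated.
Round 2: A 7, B 20, D 20. A eliminated.
Round 3: B 26, D 21. B has a majority (≥24).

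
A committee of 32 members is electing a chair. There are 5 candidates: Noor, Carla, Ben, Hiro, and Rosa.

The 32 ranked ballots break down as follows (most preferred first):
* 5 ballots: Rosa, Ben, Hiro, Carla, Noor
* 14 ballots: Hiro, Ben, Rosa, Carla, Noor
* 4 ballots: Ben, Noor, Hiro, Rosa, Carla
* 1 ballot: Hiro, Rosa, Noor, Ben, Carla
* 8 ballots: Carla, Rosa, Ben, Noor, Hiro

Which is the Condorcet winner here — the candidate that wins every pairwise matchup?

Ben

Ben vs Noor: 31–1
Ben vs Carla: 24–8
Ben vs Hiro: 17–15
Ben vs Rosa: 18–14
Ben beats every other candidate.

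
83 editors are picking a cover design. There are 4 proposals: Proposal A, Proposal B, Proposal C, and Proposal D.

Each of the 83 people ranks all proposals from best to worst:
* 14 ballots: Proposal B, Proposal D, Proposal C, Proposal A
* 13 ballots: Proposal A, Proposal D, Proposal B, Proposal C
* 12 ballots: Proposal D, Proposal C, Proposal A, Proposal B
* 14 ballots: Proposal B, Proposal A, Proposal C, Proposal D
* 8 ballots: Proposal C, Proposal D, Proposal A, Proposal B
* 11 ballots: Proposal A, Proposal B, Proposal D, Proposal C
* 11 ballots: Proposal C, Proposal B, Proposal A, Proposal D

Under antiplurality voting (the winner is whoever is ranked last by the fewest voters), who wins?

Last-place votes: Proposal A 14, Proposal B 20, Proposal C 24, Proposal D 25.

Proposal A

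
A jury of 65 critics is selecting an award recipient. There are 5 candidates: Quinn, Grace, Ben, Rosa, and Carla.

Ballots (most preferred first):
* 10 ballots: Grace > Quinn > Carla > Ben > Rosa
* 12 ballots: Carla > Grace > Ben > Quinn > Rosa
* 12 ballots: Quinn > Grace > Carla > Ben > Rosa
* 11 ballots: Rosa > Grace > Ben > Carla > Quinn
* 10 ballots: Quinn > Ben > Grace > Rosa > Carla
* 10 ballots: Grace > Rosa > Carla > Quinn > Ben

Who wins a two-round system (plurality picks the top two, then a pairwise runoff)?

Grace

Round 1 first-place votes: Quinn 22, Grace 20, Ben 0, Rosa 11, Carla 12. Quinn and Grace advance.
Runoff: Quinn is ranked above Grace on 22 ballots, Grace above Quinn on 43.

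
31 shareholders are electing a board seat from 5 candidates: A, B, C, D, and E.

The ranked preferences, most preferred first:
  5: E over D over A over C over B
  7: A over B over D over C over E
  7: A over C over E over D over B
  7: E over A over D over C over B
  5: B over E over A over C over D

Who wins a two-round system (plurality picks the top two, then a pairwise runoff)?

E

Round 1 first-place votes: A 14, B 5, C 0, D 0, E 12. A and E advance.
Runoff: A is ranked above E on 14 ballots, E above A on 17.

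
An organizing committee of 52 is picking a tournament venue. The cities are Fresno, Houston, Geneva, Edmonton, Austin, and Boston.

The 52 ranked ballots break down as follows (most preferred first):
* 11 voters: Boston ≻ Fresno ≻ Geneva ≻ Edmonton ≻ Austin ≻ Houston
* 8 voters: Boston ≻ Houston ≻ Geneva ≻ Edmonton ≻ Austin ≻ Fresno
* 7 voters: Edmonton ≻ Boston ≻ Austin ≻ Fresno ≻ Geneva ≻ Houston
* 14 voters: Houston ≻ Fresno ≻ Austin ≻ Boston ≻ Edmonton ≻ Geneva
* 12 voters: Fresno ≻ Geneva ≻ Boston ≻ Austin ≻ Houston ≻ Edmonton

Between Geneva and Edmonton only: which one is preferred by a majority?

Geneva is ranked above Edmonton on 31 ballots; Edmonton above Geneva on 21.

Geneva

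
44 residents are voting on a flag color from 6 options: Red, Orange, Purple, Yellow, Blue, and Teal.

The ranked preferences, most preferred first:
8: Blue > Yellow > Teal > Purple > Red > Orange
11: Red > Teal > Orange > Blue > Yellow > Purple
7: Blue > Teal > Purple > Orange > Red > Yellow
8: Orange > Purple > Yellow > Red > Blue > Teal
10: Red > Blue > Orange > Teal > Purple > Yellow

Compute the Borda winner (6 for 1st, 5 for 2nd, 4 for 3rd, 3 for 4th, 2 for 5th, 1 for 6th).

Red: 8×2 + 11×6 + 7×2 + 8×3 + 10×6 = 180
Orange: 8×1 + 11×4 + 7×3 + 8×6 + 10×4 = 161
Purple: 8×3 + 11×1 + 7×4 + 8×5 + 10×2 = 123
Yellow: 8×5 + 11×2 + 7×1 + 8×4 + 10×1 = 111
Blue: 8×6 + 11×3 + 7×6 + 8×2 + 10×5 = 189
Teal: 8×4 + 11×5 + 7×5 + 8×1 + 10×3 = 160

Blue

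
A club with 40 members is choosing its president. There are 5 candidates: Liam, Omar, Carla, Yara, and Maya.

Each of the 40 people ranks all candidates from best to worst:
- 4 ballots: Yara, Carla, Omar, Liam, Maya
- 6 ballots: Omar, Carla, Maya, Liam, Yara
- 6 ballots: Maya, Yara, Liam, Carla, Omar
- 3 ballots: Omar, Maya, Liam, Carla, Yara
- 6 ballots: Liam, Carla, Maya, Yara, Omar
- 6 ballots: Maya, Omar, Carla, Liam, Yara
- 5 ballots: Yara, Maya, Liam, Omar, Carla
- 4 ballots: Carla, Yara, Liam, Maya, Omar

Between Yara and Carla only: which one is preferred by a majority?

Yara is ranked above Carla on 15 ballots; Carla above Yara on 25.

Carla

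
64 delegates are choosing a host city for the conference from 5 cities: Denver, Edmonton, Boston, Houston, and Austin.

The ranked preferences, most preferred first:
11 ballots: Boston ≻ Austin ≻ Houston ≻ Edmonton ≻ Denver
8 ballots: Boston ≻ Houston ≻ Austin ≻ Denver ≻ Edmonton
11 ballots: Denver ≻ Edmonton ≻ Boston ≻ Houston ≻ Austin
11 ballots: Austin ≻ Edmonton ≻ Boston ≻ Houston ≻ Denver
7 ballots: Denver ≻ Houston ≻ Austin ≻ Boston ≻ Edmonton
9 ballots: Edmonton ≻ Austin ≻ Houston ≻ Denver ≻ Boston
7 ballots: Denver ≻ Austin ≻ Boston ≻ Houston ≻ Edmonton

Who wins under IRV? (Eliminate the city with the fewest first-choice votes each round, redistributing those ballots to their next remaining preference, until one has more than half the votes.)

Austin

Round 1: Denver 25, Edmonton 9, Boston 19, Houston 0, Austin 11. Houston eliminated.
Round 2: Denver 25, Edmonton 9, Boston 19, Austin 11. Edmonton eliminated.
Round 3: Denver 25, Boston 19, Austin 20. Boston eliminated.
Round 4: Denver 25, Austin 39. Austin has a majority (≥33).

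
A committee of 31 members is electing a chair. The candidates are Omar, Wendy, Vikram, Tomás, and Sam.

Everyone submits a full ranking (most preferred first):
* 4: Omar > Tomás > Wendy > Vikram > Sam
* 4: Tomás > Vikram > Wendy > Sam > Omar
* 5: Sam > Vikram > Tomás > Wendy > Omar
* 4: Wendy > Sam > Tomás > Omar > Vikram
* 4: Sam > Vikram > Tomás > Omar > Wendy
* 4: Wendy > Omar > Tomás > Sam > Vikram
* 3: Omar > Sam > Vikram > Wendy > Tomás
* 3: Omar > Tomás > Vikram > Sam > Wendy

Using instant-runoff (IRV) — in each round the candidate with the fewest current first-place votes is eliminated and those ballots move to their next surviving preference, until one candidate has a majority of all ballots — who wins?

Round 1: Omar 10, Wendy 8, Vikram 0, Tomás 4, Sam 9. Vikram eliminated.
Round 2: Omar 10, Wendy 8, Tomás 4, Sam 9. Tomás eliminated.
Round 3: Omar 10, Wendy 12, Sam 9. Sam eliminated.
Round 4: Omar 14, Wendy 17. Wendy has a majority (≥16).

Wendy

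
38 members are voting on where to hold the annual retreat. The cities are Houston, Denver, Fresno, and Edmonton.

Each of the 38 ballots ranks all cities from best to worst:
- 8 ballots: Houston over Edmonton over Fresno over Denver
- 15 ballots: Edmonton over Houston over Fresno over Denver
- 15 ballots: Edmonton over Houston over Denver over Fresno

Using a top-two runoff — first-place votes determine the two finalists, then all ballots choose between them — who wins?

Edmonton

Round 1 first-place votes: Houston 8, Denver 0, Fresno 0, Edmonton 30. Edmonton and Houston advance.
Runoff: Edmonton is ranked above Houston on 30 ballots, Houston above Edmonton on 8.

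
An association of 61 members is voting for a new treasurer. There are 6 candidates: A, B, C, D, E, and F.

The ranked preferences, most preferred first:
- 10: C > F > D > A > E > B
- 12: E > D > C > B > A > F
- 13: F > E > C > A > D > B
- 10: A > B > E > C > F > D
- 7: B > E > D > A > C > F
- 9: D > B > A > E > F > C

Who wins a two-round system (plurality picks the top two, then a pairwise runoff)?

Round 1 first-place votes: A 10, B 7, C 10, D 9, E 12, F 13. F and E advance.
Runoff: F is ranked above E on 23 ballots, E above F on 38.

E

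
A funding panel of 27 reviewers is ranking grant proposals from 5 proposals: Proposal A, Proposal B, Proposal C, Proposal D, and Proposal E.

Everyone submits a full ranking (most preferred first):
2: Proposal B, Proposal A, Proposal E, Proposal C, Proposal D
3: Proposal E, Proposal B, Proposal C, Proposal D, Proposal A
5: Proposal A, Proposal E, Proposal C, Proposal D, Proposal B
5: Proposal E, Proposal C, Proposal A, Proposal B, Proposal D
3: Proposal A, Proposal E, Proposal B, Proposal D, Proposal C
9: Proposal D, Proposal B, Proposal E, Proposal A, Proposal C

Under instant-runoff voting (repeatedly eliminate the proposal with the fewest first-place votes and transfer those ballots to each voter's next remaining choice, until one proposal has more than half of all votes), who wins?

Proposal A

Round 1: Proposal A 8, Proposal B 2, Proposal C 0, Proposal D 9, Proposal E 8. Proposal C eliminated.
Round 2: Proposal A 8, Proposal B 2, Proposal D 9, Proposal E 8. Proposal B eliminated.
Round 3: Proposal A 10, Proposal D 9, Proposal E 8. Proposal E eliminated.
Round 4: Proposal A 15, Proposal D 12. Proposal A has a majority (≥14).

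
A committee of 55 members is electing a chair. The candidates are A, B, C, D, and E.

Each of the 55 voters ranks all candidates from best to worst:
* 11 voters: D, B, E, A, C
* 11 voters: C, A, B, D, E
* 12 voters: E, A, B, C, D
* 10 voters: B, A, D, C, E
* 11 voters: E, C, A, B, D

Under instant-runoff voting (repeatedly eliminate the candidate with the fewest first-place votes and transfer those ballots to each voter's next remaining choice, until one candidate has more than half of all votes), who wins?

Round 1: A 0, B 10, C 11, D 11, E 23. A eliminated.
Round 2: B 10, C 11, D 11, E 23. B eliminated.
Round 3: C 11, D 21, E 23. C eliminated.
Round 4: D 32, E 23. D has a majority (≥28).

D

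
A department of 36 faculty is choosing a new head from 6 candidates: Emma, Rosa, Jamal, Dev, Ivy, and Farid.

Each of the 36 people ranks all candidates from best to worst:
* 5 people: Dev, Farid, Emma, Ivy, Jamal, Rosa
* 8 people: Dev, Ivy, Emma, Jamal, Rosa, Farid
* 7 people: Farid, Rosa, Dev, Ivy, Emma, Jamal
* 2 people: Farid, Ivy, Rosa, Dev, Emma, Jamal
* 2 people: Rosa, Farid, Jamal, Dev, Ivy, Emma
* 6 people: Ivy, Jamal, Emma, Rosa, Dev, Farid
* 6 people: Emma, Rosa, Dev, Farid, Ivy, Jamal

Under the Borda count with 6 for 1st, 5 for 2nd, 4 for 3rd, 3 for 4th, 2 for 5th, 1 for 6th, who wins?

Emma: 5×4 + 8×4 + 7×2 + 2×2 + 2×1 + 6×4 + 6×6 = 132
Rosa: 5×1 + 8×2 + 7×5 + 2×4 + 2×6 + 6×3 + 6×5 = 124
Jamal: 5×2 + 8×3 + 7×1 + 2×1 + 2×4 + 6×5 + 6×1 = 87
Dev: 5×6 + 8×6 + 7×4 + 2×3 + 2×3 + 6×2 + 6×4 = 154
Ivy: 5×3 + 8×5 + 7×3 + 2×5 + 2×2 + 6×6 + 6×2 = 138
Farid: 5×5 + 8×1 + 7×6 + 2×6 + 2×5 + 6×1 + 6×3 = 121

Dev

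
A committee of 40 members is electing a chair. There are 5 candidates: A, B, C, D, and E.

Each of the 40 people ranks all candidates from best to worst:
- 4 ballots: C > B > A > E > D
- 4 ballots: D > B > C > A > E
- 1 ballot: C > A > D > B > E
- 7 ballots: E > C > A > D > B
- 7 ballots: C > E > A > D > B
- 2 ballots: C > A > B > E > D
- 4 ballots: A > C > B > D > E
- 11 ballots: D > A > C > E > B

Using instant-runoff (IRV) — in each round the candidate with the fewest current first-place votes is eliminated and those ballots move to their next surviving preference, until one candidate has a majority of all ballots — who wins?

Round 1: A 4, B 0, C 14, D 15, E 7. B eliminated.
Round 2: A 4, C 14, D 15, E 7. A eliminated.
Round 3: C 18, D 15, E 7. E eliminated.
Round 4: C 25, D 15. C has a majority (≥21).

C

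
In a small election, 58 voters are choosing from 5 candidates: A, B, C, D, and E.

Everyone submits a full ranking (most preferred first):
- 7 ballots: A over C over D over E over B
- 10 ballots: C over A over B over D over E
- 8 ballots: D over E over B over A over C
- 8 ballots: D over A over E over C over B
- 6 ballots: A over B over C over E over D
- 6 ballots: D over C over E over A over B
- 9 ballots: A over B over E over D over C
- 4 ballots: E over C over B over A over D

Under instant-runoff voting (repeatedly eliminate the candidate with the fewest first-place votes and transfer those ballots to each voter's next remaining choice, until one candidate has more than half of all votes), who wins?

Round 1: A 22, B 0, C 10, D 22, E 4. B eliminated.
Round 2: A 22, C 10, D 22, E 4. E eliminated.
Round 3: A 22, C 14, D 22. C eliminated.
Round 4: A 36, D 22. A has a majority (≥30).

A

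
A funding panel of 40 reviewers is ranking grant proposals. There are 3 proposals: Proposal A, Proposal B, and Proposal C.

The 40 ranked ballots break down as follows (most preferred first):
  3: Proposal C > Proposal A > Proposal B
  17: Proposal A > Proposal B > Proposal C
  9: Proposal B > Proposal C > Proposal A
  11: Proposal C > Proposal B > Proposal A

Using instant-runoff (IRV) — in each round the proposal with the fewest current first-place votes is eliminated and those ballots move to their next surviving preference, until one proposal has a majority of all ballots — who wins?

Round 1: Proposal A 17, Proposal B 9, Proposal C 14. Proposal B eliminated.
Round 2: Proposal A 17, Proposal C 23. Proposal C has a majority (≥21).

Proposal C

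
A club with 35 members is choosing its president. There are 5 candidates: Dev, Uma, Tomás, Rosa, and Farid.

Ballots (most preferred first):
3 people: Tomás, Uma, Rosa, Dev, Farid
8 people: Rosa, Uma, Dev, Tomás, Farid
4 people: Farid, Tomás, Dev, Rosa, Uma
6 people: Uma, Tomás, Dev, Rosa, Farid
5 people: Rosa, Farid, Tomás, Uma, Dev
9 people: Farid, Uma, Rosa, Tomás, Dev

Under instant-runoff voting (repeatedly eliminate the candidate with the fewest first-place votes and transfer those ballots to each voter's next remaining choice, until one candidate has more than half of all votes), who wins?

Round 1: Dev 0, Uma 6, Tomás 3, Rosa 13, Farid 13. Dev eliminated.
Round 2: Uma 6, Tomás 3, Rosa 13, Farid 13. Tomás eliminated.
Round 3: Uma 9, Rosa 13, Farid 13. Uma eliminated.
Round 4: Rosa 22, Farid 13. Rosa has a majority (≥18).

Rosa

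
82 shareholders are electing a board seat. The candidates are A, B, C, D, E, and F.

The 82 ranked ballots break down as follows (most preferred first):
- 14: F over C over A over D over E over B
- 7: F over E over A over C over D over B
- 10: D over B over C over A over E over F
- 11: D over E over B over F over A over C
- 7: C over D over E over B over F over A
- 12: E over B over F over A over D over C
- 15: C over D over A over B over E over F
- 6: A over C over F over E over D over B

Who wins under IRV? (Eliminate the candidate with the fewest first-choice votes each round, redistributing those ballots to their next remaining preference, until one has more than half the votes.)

Round 1: A 6, B 0, C 22, D 21, E 12, F 21. B eliminated.
Round 2: A 6, C 22, D 21, E 12, F 21. A eliminated.
Round 3: C 28, D 21, E 12, F 21. E eliminated.
Round 4: C 28, D 21, F 33. D eliminated.
Round 5: C 38, F 44. F has a majority (≥42).

F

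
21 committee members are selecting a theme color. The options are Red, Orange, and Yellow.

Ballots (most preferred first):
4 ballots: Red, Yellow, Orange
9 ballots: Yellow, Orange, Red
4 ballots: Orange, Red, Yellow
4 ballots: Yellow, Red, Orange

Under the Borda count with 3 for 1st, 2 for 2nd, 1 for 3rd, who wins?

Yellow

Red: 4×3 + 9×1 + 4×2 + 4×2 = 37
Orange: 4×1 + 9×2 + 4×3 + 4×1 = 38
Yellow: 4×2 + 9×3 + 4×1 + 4×3 = 51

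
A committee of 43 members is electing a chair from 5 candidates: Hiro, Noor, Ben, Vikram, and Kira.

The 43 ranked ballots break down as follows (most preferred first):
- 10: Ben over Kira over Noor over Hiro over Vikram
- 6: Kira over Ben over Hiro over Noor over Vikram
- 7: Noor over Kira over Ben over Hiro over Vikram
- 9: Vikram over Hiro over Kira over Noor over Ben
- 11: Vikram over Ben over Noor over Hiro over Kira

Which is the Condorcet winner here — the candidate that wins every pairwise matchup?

Kira

Kira vs Hiro: 23–20
Kira vs Noor: 25–18
Kira vs Ben: 22–21
Kira vs Vikram: 23–20
Kira beats every other candidate.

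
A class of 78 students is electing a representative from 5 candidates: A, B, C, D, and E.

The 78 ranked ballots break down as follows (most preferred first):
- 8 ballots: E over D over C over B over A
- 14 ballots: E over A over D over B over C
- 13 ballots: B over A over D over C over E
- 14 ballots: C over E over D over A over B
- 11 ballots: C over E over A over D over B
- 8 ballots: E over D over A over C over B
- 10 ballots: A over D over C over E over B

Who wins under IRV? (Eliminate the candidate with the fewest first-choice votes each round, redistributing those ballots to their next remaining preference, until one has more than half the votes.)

C

Round 1: A 10, B 13, C 25, D 0, E 30. D eliminated.
Round 2: A 10, B 13, C 25, E 30. A eliminated.
Round 3: B 13, C 35, E 30. B eliminated.
Round 4: C 48, E 30. C has a majority (≥40).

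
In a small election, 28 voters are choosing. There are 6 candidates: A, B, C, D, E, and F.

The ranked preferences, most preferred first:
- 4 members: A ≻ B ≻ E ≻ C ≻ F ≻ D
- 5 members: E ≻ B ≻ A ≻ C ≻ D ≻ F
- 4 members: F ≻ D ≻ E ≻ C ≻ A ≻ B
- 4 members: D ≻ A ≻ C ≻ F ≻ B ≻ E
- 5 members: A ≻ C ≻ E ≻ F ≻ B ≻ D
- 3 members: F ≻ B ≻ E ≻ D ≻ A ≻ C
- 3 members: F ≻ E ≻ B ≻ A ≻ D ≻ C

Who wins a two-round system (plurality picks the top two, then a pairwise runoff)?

A

Round 1 first-place votes: A 9, B 0, C 0, D 4, E 5, F 10. F and A advance.
Runoff: F is ranked above A on 10 ballots, A above F on 18.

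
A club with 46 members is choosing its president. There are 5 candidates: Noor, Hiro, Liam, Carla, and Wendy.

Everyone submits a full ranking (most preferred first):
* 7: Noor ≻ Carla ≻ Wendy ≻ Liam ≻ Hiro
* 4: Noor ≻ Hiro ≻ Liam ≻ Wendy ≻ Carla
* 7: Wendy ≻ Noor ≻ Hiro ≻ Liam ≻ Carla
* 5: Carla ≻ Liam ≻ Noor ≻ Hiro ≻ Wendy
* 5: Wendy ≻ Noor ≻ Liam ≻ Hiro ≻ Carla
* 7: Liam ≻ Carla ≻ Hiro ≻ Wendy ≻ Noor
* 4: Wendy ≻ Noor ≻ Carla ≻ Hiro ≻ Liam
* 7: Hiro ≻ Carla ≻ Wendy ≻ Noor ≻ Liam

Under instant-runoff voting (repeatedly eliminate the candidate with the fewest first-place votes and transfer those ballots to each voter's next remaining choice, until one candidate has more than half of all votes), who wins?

Wendy

Round 1: Noor 11, Hiro 7, Liam 7, Carla 5, Wendy 16. Carla eliminated.
Round 2: Noor 11, Hiro 7, Liam 12, Wendy 16. Hiro eliminated.
Round 3: Noor 11, Liam 12, Wendy 23. Noor eliminated.
Round 4: Liam 16, Wendy 30. Wendy has a majority (≥24).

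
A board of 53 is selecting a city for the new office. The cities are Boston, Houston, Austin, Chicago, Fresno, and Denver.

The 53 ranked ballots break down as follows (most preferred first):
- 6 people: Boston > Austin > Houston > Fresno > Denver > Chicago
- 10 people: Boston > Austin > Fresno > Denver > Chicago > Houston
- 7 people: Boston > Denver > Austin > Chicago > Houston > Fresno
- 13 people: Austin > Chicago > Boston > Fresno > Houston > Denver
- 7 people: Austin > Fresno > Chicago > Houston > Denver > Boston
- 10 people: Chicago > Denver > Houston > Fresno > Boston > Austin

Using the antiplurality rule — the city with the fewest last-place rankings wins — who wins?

Chicago

Last-place votes: Boston 7, Houston 10, Austin 10, Chicago 6, Fresno 7, Denver 13.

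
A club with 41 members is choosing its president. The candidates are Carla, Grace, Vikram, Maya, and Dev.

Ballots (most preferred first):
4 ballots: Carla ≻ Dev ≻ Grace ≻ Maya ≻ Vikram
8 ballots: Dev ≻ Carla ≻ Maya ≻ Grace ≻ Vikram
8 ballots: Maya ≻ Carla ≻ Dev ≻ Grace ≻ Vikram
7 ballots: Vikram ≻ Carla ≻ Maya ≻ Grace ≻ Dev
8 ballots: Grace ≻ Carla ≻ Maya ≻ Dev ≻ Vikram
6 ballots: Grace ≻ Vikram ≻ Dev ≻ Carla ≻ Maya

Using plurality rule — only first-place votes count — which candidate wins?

Grace

First-place votes: Carla 4, Grace 14, Vikram 7, Maya 8, Dev 8.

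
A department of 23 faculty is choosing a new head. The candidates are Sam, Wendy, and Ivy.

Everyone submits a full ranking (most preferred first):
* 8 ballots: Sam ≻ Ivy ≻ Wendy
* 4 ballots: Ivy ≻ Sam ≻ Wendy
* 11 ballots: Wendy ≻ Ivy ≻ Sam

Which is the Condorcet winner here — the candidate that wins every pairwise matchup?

Ivy vs Sam: 15–8
Ivy vs Wendy: 12–11
Ivy beats every other candidate.

Ivy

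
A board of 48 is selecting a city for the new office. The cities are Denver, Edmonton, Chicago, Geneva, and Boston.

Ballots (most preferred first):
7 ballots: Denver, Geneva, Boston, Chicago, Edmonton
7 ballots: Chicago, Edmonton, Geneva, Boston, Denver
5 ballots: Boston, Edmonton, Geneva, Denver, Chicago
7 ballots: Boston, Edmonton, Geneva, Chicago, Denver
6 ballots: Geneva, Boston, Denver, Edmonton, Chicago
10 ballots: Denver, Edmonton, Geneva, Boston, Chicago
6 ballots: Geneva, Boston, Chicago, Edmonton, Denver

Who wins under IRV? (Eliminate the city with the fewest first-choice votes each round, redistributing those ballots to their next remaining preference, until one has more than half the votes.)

Round 1: Denver 17, Edmonton 0, Chicago 7, Geneva 12, Boston 12. Edmonton eliminated.
Round 2: Denver 17, Chicago 7, Geneva 12, Boston 12. Chicago eliminated.
Round 3: Denver 17, Geneva 19, Boston 12. Boston eliminated.
Round 4: Denver 17, Geneva 31. Geneva has a majority (≥25).

Geneva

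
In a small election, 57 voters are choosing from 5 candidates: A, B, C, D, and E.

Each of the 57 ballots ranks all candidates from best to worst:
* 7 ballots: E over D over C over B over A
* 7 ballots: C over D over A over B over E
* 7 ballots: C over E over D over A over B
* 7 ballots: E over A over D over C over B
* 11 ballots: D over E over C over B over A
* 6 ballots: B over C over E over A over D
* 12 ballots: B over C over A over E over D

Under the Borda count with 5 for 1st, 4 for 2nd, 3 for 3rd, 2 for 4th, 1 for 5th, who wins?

A: 7×1 + 7×3 + 7×2 + 7×4 + 11×1 + 6×2 + 12×3 = 129
B: 7×2 + 7×2 + 7×1 + 7×1 + 11×2 + 6×5 + 12×5 = 154
C: 7×3 + 7×5 + 7×5 + 7×2 + 11×3 + 6×4 + 12×4 = 210
D: 7×4 + 7×4 + 7×3 + 7×3 + 11×5 + 6×1 + 12×1 = 171
E: 7×5 + 7×1 + 7×4 + 7×5 + 11×4 + 6×3 + 12×2 = 191

C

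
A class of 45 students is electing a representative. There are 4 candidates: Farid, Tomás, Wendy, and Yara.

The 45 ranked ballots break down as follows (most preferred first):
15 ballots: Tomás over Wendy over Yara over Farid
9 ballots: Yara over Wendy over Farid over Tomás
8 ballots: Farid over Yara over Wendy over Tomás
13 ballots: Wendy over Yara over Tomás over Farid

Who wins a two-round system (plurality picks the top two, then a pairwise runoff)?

Round 1 first-place votes: Farid 8, Tomás 15, Wendy 13, Yara 9. Tomás and Wendy advance.
Runoff: Tomás is ranked above Wendy on 15 ballots, Wendy above Tomás on 30.

Wendy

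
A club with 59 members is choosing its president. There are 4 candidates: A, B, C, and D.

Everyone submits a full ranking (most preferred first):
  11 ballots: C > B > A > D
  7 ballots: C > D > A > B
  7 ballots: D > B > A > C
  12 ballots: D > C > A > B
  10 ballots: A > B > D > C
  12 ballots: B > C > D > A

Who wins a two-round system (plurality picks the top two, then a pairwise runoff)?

C

Round 1 first-place votes: A 10, B 12, C 18, D 19. D and C advance.
Runoff: D is ranked above C on 29 ballots, C above D on 30.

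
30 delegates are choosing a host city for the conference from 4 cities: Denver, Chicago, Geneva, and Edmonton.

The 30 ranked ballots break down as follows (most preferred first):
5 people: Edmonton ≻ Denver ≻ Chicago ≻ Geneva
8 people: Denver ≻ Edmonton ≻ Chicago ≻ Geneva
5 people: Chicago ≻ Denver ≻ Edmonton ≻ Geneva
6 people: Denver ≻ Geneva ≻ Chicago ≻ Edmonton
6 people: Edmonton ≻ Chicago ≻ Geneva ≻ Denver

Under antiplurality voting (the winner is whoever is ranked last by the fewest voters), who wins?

Last-place votes: Denver 6, Chicago 0, Geneva 18, Edmonton 6.

Chicago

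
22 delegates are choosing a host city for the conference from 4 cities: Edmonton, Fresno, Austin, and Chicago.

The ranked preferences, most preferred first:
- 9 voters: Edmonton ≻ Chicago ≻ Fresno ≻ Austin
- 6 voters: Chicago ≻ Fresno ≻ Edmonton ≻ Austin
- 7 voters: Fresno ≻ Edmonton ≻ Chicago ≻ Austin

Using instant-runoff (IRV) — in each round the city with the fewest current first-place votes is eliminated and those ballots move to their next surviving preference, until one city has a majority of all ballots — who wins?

Round 1: Edmonton 9, Fresno 7, Austin 0, Chicago 6. Austin eliminated.
Round 2: Edmonton 9, Fresno 7, Chicago 6. Chicago eliminated.
Round 3: Edmonton 9, Fresno 13. Fresno has a majority (≥12).

Fresno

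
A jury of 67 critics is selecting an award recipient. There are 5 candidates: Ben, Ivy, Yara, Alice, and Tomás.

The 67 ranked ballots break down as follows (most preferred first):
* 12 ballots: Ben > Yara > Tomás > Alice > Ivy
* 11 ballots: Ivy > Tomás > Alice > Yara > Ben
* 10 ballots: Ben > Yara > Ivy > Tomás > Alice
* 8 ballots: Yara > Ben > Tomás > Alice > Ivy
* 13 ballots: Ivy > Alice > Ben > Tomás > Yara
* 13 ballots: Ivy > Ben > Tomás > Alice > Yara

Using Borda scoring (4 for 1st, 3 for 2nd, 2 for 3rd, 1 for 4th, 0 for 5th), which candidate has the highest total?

Ben

Ben: 12×4 + 11×0 + 10×4 + 8×3 + 13×2 + 13×3 = 177
Ivy: 12×0 + 11×4 + 10×2 + 8×0 + 13×4 + 13×4 = 168
Yara: 12×3 + 11×1 + 10×3 + 8×4 + 13×0 + 13×0 = 109
Alice: 12×1 + 11×2 + 10×0 + 8×1 + 13×3 + 13×1 = 94
Tomás: 12×2 + 11×3 + 10×1 + 8×2 + 13×1 + 13×2 = 122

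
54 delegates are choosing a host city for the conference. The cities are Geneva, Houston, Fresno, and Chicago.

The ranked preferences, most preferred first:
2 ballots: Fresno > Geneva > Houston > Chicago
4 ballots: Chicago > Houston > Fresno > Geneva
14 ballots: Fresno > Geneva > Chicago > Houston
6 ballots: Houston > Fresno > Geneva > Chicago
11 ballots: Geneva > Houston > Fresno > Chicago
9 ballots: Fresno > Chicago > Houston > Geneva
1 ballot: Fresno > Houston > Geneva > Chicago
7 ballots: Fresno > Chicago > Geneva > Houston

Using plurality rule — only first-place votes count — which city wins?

First-place votes: Geneva 11, Houston 6, Fresno 33, Chicago 4.

Fresno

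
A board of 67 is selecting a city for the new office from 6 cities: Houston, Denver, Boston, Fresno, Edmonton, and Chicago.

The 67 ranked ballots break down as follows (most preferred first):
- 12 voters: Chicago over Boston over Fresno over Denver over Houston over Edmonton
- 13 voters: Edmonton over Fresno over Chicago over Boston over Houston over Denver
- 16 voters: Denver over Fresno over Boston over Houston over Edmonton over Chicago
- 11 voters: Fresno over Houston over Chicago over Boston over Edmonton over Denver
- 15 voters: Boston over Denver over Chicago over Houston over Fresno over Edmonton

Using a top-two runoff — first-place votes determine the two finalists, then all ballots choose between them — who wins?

Round 1 first-place votes: Houston 0, Denver 16, Boston 15, Fresno 11, Edmonton 13, Chicago 12. Denver and Boston advance.
Runoff: Denver is ranked above Boston on 16 ballots, Boston above Denver on 51.

Boston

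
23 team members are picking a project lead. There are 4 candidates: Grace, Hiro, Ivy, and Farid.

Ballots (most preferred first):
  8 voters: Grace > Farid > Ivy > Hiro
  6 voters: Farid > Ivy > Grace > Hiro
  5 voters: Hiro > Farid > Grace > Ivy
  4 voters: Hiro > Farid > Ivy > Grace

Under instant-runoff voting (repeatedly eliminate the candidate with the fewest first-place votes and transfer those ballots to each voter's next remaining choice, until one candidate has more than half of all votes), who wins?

Grace

Round 1: Grace 8, Hiro 9, Ivy 0, Farid 6. Ivy eliminated.
Round 2: Grace 8, Hiro 9, Farid 6. Farid eliminated.
Round 3: Grace 14, Hiro 9. Grace has a majority (≥12).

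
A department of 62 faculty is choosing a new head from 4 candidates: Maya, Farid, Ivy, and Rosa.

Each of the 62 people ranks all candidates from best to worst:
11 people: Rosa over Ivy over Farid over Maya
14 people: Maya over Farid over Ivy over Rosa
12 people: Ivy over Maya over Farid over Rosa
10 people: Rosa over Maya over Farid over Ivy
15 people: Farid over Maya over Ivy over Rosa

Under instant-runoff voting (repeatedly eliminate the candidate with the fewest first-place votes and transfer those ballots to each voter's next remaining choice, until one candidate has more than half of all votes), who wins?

Round 1: Maya 14, Farid 15, Ivy 12, Rosa 21. Ivy eliminated.
Round 2: Maya 26, Farid 15, Rosa 21. Farid eliminated.
Round 3: Maya 41, Rosa 21. Maya has a majority (≥32).

Maya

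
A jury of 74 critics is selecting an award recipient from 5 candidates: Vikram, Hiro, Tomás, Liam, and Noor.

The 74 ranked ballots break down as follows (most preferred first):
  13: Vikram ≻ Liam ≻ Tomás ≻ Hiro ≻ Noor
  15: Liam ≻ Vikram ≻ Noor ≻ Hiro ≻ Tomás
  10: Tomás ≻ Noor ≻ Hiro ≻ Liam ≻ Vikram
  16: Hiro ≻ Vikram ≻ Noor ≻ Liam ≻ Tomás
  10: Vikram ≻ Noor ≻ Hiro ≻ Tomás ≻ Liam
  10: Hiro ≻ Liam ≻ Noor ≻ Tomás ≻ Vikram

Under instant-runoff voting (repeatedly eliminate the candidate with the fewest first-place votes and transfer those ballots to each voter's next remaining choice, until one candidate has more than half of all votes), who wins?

Vikram

Round 1: Vikram 23, Hiro 26, Tomás 10, Liam 15, Noor 0. Noor eliminated.
Round 2: Vikram 23, Hiro 26, Tomás 10, Liam 15. Tomás eliminated.
Round 3: Vikram 23, Hiro 36, Liam 15. Liam eliminated.
Round 4: Vikram 38, Hiro 36. Vikram has a majority (≥38).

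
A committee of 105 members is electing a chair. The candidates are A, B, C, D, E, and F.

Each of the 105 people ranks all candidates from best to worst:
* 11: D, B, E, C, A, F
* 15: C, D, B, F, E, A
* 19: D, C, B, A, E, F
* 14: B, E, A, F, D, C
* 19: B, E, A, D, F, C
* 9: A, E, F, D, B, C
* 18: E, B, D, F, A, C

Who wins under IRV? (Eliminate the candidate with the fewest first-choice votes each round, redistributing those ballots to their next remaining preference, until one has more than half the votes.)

Round 1: A 9, B 33, C 15, D 30, E 18, F 0. F eliminated.
Round 2: A 9, B 33, C 15, D 30, E 18. A eliminated.
Round 3: B 33, C 15, D 30, E 27. C eliminated.
Round 4: B 33, D 45, E 27. E eliminated.
Round 5: B 51, D 54. D has a majority (≥53).

D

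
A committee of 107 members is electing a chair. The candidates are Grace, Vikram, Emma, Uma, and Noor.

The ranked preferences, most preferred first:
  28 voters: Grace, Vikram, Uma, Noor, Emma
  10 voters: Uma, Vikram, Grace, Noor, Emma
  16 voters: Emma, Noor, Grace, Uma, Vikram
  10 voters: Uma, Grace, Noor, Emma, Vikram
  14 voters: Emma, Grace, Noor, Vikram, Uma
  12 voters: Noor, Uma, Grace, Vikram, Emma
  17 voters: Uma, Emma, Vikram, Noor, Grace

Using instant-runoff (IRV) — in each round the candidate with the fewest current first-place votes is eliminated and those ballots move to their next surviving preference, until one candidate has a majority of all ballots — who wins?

Uma

Round 1: Grace 28, Vikram 0, Emma 30, Uma 37, Noor 12. Vikram eliminated.
Round 2: Grace 28, Emma 30, Uma 37, Noor 12. Noor eliminated.
Round 3: Grace 28, Emma 30, Uma 49. Grace eliminated.
Round 4: Emma 30, Uma 77. Uma has a majority (≥54).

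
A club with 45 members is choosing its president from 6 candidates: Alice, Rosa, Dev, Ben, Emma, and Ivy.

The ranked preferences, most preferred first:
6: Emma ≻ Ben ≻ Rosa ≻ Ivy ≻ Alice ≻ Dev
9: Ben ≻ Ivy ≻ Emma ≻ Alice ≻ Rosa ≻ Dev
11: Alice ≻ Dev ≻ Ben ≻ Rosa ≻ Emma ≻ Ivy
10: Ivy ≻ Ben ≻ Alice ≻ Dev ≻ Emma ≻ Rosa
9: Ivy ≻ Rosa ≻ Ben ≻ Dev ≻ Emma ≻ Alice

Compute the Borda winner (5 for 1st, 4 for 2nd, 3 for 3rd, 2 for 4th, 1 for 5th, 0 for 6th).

Ben

Alice: 6×1 + 9×2 + 11×5 + 10×3 + 9×0 = 109
Rosa: 6×3 + 9×1 + 11×2 + 10×0 + 9×4 = 85
Dev: 6×0 + 9×0 + 11×4 + 10×2 + 9×2 = 82
Ben: 6×4 + 9×5 + 11×3 + 10×4 + 9×3 = 169
Emma: 6×5 + 9×3 + 11×1 + 10×1 + 9×1 = 87
Ivy: 6×2 + 9×4 + 11×0 + 10×5 + 9×5 = 143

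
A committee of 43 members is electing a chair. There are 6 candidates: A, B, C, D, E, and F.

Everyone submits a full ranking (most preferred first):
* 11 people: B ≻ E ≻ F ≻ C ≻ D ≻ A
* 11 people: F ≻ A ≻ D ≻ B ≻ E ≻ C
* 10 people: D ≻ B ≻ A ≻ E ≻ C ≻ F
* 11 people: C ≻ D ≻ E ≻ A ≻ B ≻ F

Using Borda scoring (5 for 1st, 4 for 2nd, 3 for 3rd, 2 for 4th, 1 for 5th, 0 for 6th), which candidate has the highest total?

A: 11×0 + 11×4 + 10×3 + 11×2 = 96
B: 11×5 + 11×2 + 10×4 + 11×1 = 128
C: 11×2 + 11×0 + 10×1 + 11×5 = 87
D: 11×1 + 11×3 + 10×5 + 11×4 = 138
E: 11×4 + 11×1 + 10×2 + 11×3 = 108
F: 11×3 + 11×5 + 10×0 + 11×0 = 88

D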